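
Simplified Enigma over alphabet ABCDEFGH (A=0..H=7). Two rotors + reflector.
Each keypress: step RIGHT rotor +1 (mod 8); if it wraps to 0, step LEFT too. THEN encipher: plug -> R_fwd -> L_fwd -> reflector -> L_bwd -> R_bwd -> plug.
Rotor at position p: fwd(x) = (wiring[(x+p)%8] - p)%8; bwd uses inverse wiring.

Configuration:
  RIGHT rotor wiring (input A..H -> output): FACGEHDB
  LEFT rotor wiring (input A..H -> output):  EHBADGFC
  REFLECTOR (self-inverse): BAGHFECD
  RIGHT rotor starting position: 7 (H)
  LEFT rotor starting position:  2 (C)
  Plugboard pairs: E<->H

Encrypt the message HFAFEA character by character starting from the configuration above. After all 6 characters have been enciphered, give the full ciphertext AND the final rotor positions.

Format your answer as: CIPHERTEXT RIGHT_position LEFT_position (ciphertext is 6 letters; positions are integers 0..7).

Char 1 ('H'): step: R->0, L->3 (L advanced); H->plug->E->R->E->L->H->refl->D->L'->C->R'->C->plug->C
Char 2 ('F'): step: R->1, L=3; F->plug->F->R->C->L->D->refl->H->L'->E->R'->H->plug->E
Char 3 ('A'): step: R->2, L=3; A->plug->A->R->A->L->F->refl->E->L'->G->R'->H->plug->E
Char 4 ('F'): step: R->3, L=3; F->plug->F->R->C->L->D->refl->H->L'->E->R'->C->plug->C
Char 5 ('E'): step: R->4, L=3; E->plug->H->R->C->L->D->refl->H->L'->E->R'->F->plug->F
Char 6 ('A'): step: R->5, L=3; A->plug->A->R->C->L->D->refl->H->L'->E->R'->C->plug->C
Final: ciphertext=CEECFC, RIGHT=5, LEFT=3

Answer: CEECFC 5 3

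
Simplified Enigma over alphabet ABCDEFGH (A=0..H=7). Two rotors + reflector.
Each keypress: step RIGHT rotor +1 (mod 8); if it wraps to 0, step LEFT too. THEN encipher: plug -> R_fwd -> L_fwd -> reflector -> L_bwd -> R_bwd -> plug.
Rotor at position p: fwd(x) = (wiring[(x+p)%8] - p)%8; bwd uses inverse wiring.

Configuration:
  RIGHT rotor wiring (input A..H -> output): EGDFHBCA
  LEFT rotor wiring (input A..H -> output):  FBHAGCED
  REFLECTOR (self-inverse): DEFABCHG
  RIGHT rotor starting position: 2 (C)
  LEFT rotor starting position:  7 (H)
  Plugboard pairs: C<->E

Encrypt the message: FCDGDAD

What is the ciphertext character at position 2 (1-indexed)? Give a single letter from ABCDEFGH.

Char 1 ('F'): step: R->3, L=7; F->plug->F->R->B->L->G->refl->H->L'->F->R'->E->plug->C
Char 2 ('C'): step: R->4, L=7; C->plug->E->R->A->L->E->refl->B->L'->E->R'->D->plug->D

D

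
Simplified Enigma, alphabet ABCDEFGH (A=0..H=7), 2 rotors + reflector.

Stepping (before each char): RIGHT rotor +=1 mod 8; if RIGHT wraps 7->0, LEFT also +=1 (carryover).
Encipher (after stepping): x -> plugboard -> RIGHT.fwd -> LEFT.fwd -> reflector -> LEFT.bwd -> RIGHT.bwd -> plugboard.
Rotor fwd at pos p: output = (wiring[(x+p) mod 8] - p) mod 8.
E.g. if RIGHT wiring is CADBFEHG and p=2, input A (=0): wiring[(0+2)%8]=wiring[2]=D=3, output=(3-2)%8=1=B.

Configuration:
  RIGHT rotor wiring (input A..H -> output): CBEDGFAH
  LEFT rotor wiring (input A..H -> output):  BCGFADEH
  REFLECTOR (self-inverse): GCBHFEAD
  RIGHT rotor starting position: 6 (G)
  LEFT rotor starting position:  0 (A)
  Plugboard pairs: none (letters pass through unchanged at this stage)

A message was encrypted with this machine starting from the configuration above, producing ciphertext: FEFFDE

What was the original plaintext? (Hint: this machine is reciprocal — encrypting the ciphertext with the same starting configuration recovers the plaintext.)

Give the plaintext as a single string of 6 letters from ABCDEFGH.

Char 1 ('F'): step: R->7, L=0; F->plug->F->R->H->L->H->refl->D->L'->F->R'->D->plug->D
Char 2 ('E'): step: R->0, L->1 (L advanced); E->plug->E->R->G->L->G->refl->A->L'->H->R'->H->plug->H
Char 3 ('F'): step: R->1, L=1; F->plug->F->R->H->L->A->refl->G->L'->G->R'->G->plug->G
Char 4 ('F'): step: R->2, L=1; F->plug->F->R->F->L->D->refl->H->L'->D->R'->D->plug->D
Char 5 ('D'): step: R->3, L=1; D->plug->D->R->F->L->D->refl->H->L'->D->R'->B->plug->B
Char 6 ('E'): step: R->4, L=1; E->plug->E->R->G->L->G->refl->A->L'->H->R'->H->plug->H

Answer: DHGDBH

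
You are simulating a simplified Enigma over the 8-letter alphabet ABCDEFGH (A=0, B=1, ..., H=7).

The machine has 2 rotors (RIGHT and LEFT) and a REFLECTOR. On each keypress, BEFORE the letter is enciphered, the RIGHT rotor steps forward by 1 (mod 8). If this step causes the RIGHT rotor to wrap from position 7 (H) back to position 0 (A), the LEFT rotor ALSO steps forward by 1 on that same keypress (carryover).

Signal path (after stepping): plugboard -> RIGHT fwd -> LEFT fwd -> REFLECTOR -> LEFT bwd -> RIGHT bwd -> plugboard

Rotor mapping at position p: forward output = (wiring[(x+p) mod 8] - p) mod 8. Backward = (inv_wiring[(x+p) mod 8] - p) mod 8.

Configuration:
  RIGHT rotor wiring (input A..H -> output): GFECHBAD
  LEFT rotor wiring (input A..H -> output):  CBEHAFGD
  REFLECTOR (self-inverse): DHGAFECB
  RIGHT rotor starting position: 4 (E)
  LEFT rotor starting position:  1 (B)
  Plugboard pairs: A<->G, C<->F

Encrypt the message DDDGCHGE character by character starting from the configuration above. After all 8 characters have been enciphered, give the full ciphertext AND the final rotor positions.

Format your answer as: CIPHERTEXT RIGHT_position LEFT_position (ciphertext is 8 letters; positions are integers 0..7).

Char 1 ('D'): step: R->5, L=1; D->plug->D->R->B->L->D->refl->A->L'->A->R'->E->plug->E
Char 2 ('D'): step: R->6, L=1; D->plug->D->R->H->L->B->refl->H->L'->D->R'->H->plug->H
Char 3 ('D'): step: R->7, L=1; D->plug->D->R->F->L->F->refl->E->L'->E->R'->A->plug->G
Char 4 ('G'): step: R->0, L->2 (L advanced); G->plug->A->R->G->L->A->refl->D->L'->D->R'->H->plug->H
Char 5 ('C'): step: R->1, L=2; C->plug->F->R->H->L->H->refl->B->L'->F->R'->H->plug->H
Char 6 ('H'): step: R->2, L=2; H->plug->H->R->D->L->D->refl->A->L'->G->R'->E->plug->E
Char 7 ('G'): step: R->3, L=2; G->plug->A->R->H->L->H->refl->B->L'->F->R'->D->plug->D
Char 8 ('E'): step: R->4, L=2; E->plug->E->R->C->L->G->refl->C->L'->A->R'->G->plug->A
Final: ciphertext=EHGHHEDA, RIGHT=4, LEFT=2

Answer: EHGHHEDA 4 2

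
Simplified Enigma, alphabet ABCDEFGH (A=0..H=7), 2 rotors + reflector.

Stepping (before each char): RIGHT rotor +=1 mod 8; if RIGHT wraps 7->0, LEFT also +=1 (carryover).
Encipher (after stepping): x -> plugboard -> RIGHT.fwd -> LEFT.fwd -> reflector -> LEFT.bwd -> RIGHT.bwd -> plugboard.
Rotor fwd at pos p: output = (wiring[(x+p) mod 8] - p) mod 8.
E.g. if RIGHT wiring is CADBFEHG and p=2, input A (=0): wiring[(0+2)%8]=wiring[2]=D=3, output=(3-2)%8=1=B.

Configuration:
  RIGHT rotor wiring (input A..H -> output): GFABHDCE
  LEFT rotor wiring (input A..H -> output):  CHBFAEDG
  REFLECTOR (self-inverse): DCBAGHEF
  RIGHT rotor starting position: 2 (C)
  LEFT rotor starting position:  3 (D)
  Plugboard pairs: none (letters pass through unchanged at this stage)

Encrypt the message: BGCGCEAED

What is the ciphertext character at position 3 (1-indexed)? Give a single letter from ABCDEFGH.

Char 1 ('B'): step: R->3, L=3; B->plug->B->R->E->L->D->refl->A->L'->D->R'->F->plug->F
Char 2 ('G'): step: R->4, L=3; G->plug->G->R->E->L->D->refl->A->L'->D->R'->A->plug->A
Char 3 ('C'): step: R->5, L=3; C->plug->C->R->H->L->G->refl->E->L'->G->R'->A->plug->A

A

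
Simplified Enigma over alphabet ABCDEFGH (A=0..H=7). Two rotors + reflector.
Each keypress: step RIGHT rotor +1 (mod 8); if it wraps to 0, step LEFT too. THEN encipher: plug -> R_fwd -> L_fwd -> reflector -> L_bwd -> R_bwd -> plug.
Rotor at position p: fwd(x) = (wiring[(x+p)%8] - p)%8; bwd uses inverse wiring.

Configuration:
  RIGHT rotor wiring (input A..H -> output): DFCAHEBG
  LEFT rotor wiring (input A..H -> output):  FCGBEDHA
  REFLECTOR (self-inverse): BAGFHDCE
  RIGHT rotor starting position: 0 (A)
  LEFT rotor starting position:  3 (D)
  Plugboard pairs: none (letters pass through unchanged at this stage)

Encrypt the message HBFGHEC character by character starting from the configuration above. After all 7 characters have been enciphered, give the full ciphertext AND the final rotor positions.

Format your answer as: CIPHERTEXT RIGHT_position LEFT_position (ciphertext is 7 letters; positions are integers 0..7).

Answer: BHAACDD 7 3

Derivation:
Char 1 ('H'): step: R->1, L=3; H->plug->H->R->C->L->A->refl->B->L'->B->R'->B->plug->B
Char 2 ('B'): step: R->2, L=3; B->plug->B->R->G->L->H->refl->E->L'->D->R'->H->plug->H
Char 3 ('F'): step: R->3, L=3; F->plug->F->R->A->L->G->refl->C->L'->F->R'->A->plug->A
Char 4 ('G'): step: R->4, L=3; G->plug->G->R->G->L->H->refl->E->L'->D->R'->A->plug->A
Char 5 ('H'): step: R->5, L=3; H->plug->H->R->C->L->A->refl->B->L'->B->R'->C->plug->C
Char 6 ('E'): step: R->6, L=3; E->plug->E->R->E->L->F->refl->D->L'->H->R'->D->plug->D
Char 7 ('C'): step: R->7, L=3; C->plug->C->R->G->L->H->refl->E->L'->D->R'->D->plug->D
Final: ciphertext=BHAACDD, RIGHT=7, LEFT=3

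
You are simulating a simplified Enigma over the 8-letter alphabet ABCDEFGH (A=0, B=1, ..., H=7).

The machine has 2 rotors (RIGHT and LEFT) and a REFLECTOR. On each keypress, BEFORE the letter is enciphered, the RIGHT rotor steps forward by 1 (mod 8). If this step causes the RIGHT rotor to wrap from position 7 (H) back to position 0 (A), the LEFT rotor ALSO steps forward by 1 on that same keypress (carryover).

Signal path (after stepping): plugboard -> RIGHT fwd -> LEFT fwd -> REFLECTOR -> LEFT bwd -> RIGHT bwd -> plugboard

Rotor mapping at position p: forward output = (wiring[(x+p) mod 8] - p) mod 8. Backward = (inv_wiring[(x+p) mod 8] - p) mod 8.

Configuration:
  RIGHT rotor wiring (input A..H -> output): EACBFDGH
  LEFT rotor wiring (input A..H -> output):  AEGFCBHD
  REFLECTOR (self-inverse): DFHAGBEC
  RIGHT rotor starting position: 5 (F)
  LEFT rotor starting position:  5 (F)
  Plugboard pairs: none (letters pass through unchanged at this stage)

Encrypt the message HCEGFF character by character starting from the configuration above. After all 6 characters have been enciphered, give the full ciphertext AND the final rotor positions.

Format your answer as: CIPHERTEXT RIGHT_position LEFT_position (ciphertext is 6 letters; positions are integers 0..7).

Answer: GGCHGC 3 6

Derivation:
Char 1 ('H'): step: R->6, L=5; H->plug->H->R->F->L->B->refl->F->L'->H->R'->G->plug->G
Char 2 ('C'): step: R->7, L=5; C->plug->C->R->B->L->C->refl->H->L'->E->R'->G->plug->G
Char 3 ('E'): step: R->0, L->6 (L advanced); E->plug->E->R->F->L->H->refl->C->L'->C->R'->C->plug->C
Char 4 ('G'): step: R->1, L=6; G->plug->G->R->G->L->E->refl->G->L'->D->R'->H->plug->H
Char 5 ('F'): step: R->2, L=6; F->plug->F->R->F->L->H->refl->C->L'->C->R'->G->plug->G
Char 6 ('F'): step: R->3, L=6; F->plug->F->R->B->L->F->refl->B->L'->A->R'->C->plug->C
Final: ciphertext=GGCHGC, RIGHT=3, LEFT=6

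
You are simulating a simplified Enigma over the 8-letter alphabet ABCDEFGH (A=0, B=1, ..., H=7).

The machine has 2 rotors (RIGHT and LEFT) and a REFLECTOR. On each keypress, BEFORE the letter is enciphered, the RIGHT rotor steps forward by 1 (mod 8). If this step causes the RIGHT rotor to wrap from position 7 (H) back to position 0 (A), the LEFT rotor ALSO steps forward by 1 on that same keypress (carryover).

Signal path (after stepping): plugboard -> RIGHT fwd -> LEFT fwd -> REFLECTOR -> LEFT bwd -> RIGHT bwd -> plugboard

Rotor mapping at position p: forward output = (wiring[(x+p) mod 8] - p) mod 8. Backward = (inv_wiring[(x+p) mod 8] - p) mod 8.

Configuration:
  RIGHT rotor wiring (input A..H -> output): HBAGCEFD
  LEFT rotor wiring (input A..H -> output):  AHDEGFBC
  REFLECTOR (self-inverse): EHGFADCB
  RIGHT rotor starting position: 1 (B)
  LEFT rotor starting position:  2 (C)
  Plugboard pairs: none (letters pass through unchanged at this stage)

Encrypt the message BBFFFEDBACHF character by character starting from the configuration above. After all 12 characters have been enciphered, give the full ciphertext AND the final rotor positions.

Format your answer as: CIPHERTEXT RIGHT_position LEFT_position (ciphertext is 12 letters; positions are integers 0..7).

Char 1 ('B'): step: R->2, L=2; B->plug->B->R->E->L->H->refl->B->L'->A->R'->C->plug->C
Char 2 ('B'): step: R->3, L=2; B->plug->B->R->H->L->F->refl->D->L'->D->R'->A->plug->A
Char 3 ('F'): step: R->4, L=2; F->plug->F->R->F->L->A->refl->E->L'->C->R'->H->plug->H
Char 4 ('F'): step: R->5, L=2; F->plug->F->R->D->L->D->refl->F->L'->H->R'->A->plug->A
Char 5 ('F'): step: R->6, L=2; F->plug->F->R->A->L->B->refl->H->L'->E->R'->G->plug->G
Char 6 ('E'): step: R->7, L=2; E->plug->E->R->H->L->F->refl->D->L'->D->R'->F->plug->F
Char 7 ('D'): step: R->0, L->3 (L advanced); D->plug->D->R->G->L->E->refl->A->L'->H->R'->A->plug->A
Char 8 ('B'): step: R->1, L=3; B->plug->B->R->H->L->A->refl->E->L'->G->R'->H->plug->H
Char 9 ('A'): step: R->2, L=3; A->plug->A->R->G->L->E->refl->A->L'->H->R'->H->plug->H
Char 10 ('C'): step: R->3, L=3; C->plug->C->R->B->L->D->refl->F->L'->F->R'->H->plug->H
Char 11 ('H'): step: R->4, L=3; H->plug->H->R->C->L->C->refl->G->L'->D->R'->E->plug->E
Char 12 ('F'): step: R->5, L=3; F->plug->F->R->D->L->G->refl->C->L'->C->R'->D->plug->D
Final: ciphertext=CAHAGFAHHHED, RIGHT=5, LEFT=3

Answer: CAHAGFAHHHED 5 3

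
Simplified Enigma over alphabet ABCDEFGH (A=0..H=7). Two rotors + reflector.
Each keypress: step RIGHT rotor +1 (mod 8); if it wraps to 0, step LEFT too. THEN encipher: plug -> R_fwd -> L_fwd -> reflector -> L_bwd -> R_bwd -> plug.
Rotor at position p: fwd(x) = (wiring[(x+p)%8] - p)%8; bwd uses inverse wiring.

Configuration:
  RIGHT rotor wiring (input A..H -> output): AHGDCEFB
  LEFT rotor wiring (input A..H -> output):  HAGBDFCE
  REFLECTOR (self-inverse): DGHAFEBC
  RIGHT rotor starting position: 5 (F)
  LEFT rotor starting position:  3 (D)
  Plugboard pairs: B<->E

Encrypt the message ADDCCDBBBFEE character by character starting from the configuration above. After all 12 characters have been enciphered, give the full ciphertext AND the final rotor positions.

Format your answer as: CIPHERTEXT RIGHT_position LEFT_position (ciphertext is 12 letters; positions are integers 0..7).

Answer: DEFDGCFFHBGH 1 5

Derivation:
Char 1 ('A'): step: R->6, L=3; A->plug->A->R->H->L->D->refl->A->L'->B->R'->D->plug->D
Char 2 ('D'): step: R->7, L=3; D->plug->D->R->H->L->D->refl->A->L'->B->R'->B->plug->E
Char 3 ('D'): step: R->0, L->4 (L advanced); D->plug->D->R->D->L->A->refl->D->L'->E->R'->F->plug->F
Char 4 ('C'): step: R->1, L=4; C->plug->C->R->C->L->G->refl->B->L'->B->R'->D->plug->D
Char 5 ('C'): step: R->2, L=4; C->plug->C->R->A->L->H->refl->C->L'->G->R'->G->plug->G
Char 6 ('D'): step: R->3, L=4; D->plug->D->R->C->L->G->refl->B->L'->B->R'->C->plug->C
Char 7 ('B'): step: R->4, L=4; B->plug->E->R->E->L->D->refl->A->L'->D->R'->F->plug->F
Char 8 ('B'): step: R->5, L=4; B->plug->E->R->C->L->G->refl->B->L'->B->R'->F->plug->F
Char 9 ('B'): step: R->6, L=4; B->plug->E->R->A->L->H->refl->C->L'->G->R'->H->plug->H
Char 10 ('F'): step: R->7, L=4; F->plug->F->R->D->L->A->refl->D->L'->E->R'->E->plug->B
Char 11 ('E'): step: R->0, L->5 (L advanced); E->plug->B->R->H->L->G->refl->B->L'->F->R'->G->plug->G
Char 12 ('E'): step: R->1, L=5; E->plug->B->R->F->L->B->refl->G->L'->H->R'->H->plug->H
Final: ciphertext=DEFDGCFFHBGH, RIGHT=1, LEFT=5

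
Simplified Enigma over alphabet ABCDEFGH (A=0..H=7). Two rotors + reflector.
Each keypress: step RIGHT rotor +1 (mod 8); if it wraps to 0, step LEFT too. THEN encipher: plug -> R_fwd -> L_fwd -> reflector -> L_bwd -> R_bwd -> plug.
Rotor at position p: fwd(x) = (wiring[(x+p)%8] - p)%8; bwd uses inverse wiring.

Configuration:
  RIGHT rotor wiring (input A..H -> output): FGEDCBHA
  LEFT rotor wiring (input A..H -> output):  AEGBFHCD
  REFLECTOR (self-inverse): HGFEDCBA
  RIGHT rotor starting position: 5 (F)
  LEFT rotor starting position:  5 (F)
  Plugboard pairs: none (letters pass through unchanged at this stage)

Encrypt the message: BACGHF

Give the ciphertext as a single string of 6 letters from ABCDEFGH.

Char 1 ('B'): step: R->6, L=5; B->plug->B->R->C->L->G->refl->B->L'->F->R'->F->plug->F
Char 2 ('A'): step: R->7, L=5; A->plug->A->R->B->L->F->refl->C->L'->A->R'->H->plug->H
Char 3 ('C'): step: R->0, L->6 (L advanced); C->plug->C->R->E->L->A->refl->H->L'->G->R'->B->plug->B
Char 4 ('G'): step: R->1, L=6; G->plug->G->R->H->L->B->refl->G->L'->D->R'->B->plug->B
Char 5 ('H'): step: R->2, L=6; H->plug->H->R->E->L->A->refl->H->L'->G->R'->F->plug->F
Char 6 ('F'): step: R->3, L=6; F->plug->F->R->C->L->C->refl->F->L'->B->R'->H->plug->H

Answer: FHBBFH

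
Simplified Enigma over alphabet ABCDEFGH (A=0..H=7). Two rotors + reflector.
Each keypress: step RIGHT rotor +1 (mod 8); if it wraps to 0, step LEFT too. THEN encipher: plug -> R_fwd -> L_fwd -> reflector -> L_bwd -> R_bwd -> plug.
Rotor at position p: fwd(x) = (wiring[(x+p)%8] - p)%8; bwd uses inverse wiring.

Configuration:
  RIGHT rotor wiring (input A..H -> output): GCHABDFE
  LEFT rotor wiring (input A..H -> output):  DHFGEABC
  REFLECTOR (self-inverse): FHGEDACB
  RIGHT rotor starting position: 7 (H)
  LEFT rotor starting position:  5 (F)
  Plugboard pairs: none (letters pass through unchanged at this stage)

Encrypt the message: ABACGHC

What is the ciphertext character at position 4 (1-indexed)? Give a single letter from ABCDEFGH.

Char 1 ('A'): step: R->0, L->6 (L advanced); A->plug->A->R->G->L->G->refl->C->L'->H->R'->C->plug->C
Char 2 ('B'): step: R->1, L=6; B->plug->B->R->G->L->G->refl->C->L'->H->R'->C->plug->C
Char 3 ('A'): step: R->2, L=6; A->plug->A->R->F->L->A->refl->F->L'->C->R'->F->plug->F
Char 4 ('C'): step: R->3, L=6; C->plug->C->R->A->L->D->refl->E->L'->B->R'->E->plug->E

E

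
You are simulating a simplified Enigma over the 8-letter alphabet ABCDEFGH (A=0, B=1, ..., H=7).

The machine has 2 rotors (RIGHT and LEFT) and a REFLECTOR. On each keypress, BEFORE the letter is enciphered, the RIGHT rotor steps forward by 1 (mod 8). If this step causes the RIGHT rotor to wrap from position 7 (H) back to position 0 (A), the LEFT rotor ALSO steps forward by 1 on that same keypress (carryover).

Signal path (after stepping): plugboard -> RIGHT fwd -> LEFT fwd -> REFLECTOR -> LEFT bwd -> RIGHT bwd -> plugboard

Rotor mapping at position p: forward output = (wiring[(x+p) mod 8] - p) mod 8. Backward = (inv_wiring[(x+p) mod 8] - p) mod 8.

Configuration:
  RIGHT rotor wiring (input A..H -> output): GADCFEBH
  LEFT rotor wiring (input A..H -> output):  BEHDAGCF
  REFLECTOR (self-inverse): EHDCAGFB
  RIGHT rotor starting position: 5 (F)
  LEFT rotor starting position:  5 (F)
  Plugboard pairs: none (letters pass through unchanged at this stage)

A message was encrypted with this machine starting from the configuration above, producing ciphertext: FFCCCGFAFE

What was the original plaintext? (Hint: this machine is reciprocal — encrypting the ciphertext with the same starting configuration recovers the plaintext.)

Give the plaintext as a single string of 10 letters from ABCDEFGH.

Answer: CCEDFFAHBG

Derivation:
Char 1 ('F'): step: R->6, L=5; F->plug->F->R->E->L->H->refl->B->L'->A->R'->C->plug->C
Char 2 ('F'): step: R->7, L=5; F->plug->F->R->G->L->G->refl->F->L'->B->R'->C->plug->C
Char 3 ('C'): step: R->0, L->6 (L advanced); C->plug->C->R->D->L->G->refl->F->L'->F->R'->E->plug->E
Char 4 ('C'): step: R->1, L=6; C->plug->C->R->B->L->H->refl->B->L'->E->R'->D->plug->D
Char 5 ('C'): step: R->2, L=6; C->plug->C->R->D->L->G->refl->F->L'->F->R'->F->plug->F
Char 6 ('G'): step: R->3, L=6; G->plug->G->R->F->L->F->refl->G->L'->D->R'->F->plug->F
Char 7 ('F'): step: R->4, L=6; F->plug->F->R->E->L->B->refl->H->L'->B->R'->A->plug->A
Char 8 ('A'): step: R->5, L=6; A->plug->A->R->H->L->A->refl->E->L'->A->R'->H->plug->H
Char 9 ('F'): step: R->6, L=6; F->plug->F->R->E->L->B->refl->H->L'->B->R'->B->plug->B
Char 10 ('E'): step: R->7, L=6; E->plug->E->R->D->L->G->refl->F->L'->F->R'->G->plug->G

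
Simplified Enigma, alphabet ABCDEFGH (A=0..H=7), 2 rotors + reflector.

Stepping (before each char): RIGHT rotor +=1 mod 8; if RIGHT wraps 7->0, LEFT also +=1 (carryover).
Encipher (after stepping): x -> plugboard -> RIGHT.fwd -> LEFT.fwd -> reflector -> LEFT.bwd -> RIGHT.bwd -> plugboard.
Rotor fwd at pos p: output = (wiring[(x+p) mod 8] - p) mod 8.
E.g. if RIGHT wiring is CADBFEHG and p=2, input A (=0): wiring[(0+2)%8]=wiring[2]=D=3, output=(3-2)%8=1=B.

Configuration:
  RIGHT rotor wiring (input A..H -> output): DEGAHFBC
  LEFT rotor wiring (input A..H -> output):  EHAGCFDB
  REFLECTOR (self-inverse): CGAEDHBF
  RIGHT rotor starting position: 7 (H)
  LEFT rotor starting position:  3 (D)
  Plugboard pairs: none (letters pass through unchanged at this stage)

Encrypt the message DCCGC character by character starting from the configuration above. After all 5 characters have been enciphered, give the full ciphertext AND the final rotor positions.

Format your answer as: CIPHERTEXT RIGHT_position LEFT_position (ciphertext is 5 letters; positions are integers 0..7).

Answer: GEBFD 4 4

Derivation:
Char 1 ('D'): step: R->0, L->4 (L advanced); D->plug->D->R->A->L->G->refl->B->L'->B->R'->G->plug->G
Char 2 ('C'): step: R->1, L=4; C->plug->C->R->H->L->C->refl->A->L'->E->R'->E->plug->E
Char 3 ('C'): step: R->2, L=4; C->plug->C->R->F->L->D->refl->E->L'->G->R'->B->plug->B
Char 4 ('G'): step: R->3, L=4; G->plug->G->R->B->L->B->refl->G->L'->A->R'->F->plug->F
Char 5 ('C'): step: R->4, L=4; C->plug->C->R->F->L->D->refl->E->L'->G->R'->D->plug->D
Final: ciphertext=GEBFD, RIGHT=4, LEFT=4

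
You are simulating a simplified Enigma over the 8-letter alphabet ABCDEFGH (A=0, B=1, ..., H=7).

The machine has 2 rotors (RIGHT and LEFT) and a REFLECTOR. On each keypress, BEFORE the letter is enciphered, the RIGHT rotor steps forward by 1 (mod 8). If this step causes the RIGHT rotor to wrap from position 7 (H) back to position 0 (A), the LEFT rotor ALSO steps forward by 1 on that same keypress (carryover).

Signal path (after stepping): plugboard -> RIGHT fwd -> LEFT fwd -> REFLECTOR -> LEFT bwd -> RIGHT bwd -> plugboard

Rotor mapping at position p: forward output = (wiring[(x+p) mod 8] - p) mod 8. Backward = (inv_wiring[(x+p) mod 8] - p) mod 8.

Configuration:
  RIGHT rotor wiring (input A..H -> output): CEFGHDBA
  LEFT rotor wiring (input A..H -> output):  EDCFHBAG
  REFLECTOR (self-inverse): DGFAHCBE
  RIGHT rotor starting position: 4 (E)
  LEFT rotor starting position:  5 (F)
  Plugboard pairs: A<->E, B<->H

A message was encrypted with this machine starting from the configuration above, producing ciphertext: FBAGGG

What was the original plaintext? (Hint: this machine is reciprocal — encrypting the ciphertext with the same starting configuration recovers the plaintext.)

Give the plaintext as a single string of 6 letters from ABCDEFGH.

Char 1 ('F'): step: R->5, L=5; F->plug->F->R->A->L->E->refl->H->L'->D->R'->C->plug->C
Char 2 ('B'): step: R->6, L=5; B->plug->H->R->F->L->F->refl->C->L'->H->R'->E->plug->A
Char 3 ('A'): step: R->7, L=5; A->plug->E->R->H->L->C->refl->F->L'->F->R'->C->plug->C
Char 4 ('G'): step: R->0, L->6 (L advanced); G->plug->G->R->B->L->A->refl->D->L'->H->R'->E->plug->A
Char 5 ('G'): step: R->1, L=6; G->plug->G->R->H->L->D->refl->A->L'->B->R'->H->plug->B
Char 6 ('G'): step: R->2, L=6; G->plug->G->R->A->L->C->refl->F->L'->D->R'->A->plug->E

Answer: CACABE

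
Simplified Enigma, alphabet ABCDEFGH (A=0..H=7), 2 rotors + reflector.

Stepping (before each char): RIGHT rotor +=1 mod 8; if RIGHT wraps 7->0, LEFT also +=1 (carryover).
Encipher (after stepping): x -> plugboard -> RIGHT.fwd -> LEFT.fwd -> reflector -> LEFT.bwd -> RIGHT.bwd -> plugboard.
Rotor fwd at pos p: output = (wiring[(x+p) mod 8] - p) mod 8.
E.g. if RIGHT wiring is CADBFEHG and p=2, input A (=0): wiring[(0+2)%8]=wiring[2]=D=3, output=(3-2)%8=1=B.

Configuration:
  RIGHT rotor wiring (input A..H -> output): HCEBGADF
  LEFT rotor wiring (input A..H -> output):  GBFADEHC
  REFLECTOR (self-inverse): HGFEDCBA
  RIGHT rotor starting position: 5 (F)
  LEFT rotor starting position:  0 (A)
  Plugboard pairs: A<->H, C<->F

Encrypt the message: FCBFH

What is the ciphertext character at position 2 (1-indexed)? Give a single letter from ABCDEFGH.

Char 1 ('F'): step: R->6, L=0; F->plug->C->R->B->L->B->refl->G->L'->A->R'->G->plug->G
Char 2 ('C'): step: R->7, L=0; C->plug->F->R->H->L->C->refl->F->L'->C->R'->E->plug->E

E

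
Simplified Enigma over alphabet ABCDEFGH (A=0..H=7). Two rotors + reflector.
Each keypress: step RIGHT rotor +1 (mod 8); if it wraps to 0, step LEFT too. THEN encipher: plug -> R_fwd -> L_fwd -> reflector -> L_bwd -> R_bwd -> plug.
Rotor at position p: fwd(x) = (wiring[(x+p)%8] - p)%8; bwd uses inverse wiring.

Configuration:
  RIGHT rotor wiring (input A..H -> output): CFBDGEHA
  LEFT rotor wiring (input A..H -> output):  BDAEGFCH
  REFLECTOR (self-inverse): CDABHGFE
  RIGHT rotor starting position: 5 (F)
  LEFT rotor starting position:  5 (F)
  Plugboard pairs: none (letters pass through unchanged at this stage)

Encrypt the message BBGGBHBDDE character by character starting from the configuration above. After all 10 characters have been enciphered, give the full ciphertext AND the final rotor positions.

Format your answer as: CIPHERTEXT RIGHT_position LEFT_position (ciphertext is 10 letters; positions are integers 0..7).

Answer: GCHBDDHCGC 7 6

Derivation:
Char 1 ('B'): step: R->6, L=5; B->plug->B->R->C->L->C->refl->A->L'->A->R'->G->plug->G
Char 2 ('B'): step: R->7, L=5; B->plug->B->R->D->L->E->refl->H->L'->G->R'->C->plug->C
Char 3 ('G'): step: R->0, L->6 (L advanced); G->plug->G->R->H->L->H->refl->E->L'->A->R'->H->plug->H
Char 4 ('G'): step: R->1, L=6; G->plug->G->R->H->L->H->refl->E->L'->A->R'->B->plug->B
Char 5 ('B'): step: R->2, L=6; B->plug->B->R->B->L->B->refl->D->L'->C->R'->D->plug->D
Char 6 ('H'): step: R->3, L=6; H->plug->H->R->G->L->A->refl->C->L'->E->R'->D->plug->D
Char 7 ('B'): step: R->4, L=6; B->plug->B->R->A->L->E->refl->H->L'->H->R'->H->plug->H
Char 8 ('D'): step: R->5, L=6; D->plug->D->R->F->L->G->refl->F->L'->D->R'->C->plug->C
Char 9 ('D'): step: R->6, L=6; D->plug->D->R->H->L->H->refl->E->L'->A->R'->G->plug->G
Char 10 ('E'): step: R->7, L=6; E->plug->E->R->E->L->C->refl->A->L'->G->R'->C->plug->C
Final: ciphertext=GCHBDDHCGC, RIGHT=7, LEFT=6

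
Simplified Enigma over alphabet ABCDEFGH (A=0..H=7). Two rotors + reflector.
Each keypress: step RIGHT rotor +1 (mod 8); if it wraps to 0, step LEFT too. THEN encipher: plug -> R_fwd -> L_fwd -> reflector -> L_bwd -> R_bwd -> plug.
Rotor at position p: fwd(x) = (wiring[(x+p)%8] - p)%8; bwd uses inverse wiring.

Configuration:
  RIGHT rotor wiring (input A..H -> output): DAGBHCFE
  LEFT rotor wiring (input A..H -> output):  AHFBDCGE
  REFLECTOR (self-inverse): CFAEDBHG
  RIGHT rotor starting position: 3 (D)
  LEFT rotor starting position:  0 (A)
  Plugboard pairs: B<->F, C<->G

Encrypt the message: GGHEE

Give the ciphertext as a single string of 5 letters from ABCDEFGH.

Answer: FCACF

Derivation:
Char 1 ('G'): step: R->4, L=0; G->plug->C->R->B->L->H->refl->G->L'->G->R'->B->plug->F
Char 2 ('G'): step: R->5, L=0; G->plug->C->R->H->L->E->refl->D->L'->E->R'->G->plug->C
Char 3 ('H'): step: R->6, L=0; H->plug->H->R->E->L->D->refl->E->L'->H->R'->A->plug->A
Char 4 ('E'): step: R->7, L=0; E->plug->E->R->C->L->F->refl->B->L'->D->R'->G->plug->C
Char 5 ('E'): step: R->0, L->1 (L advanced); E->plug->E->R->H->L->H->refl->G->L'->A->R'->B->plug->F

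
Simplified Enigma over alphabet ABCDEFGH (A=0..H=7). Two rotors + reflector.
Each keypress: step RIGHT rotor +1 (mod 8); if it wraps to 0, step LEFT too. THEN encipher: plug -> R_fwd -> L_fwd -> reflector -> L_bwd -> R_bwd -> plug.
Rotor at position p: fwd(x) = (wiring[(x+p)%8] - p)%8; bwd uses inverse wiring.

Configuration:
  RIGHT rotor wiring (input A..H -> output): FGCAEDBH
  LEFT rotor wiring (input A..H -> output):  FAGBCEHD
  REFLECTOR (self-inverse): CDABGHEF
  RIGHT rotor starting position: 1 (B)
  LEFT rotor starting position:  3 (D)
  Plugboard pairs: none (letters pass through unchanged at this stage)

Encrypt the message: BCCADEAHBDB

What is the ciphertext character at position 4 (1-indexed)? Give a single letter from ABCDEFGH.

Char 1 ('B'): step: R->2, L=3; B->plug->B->R->G->L->F->refl->H->L'->B->R'->D->plug->D
Char 2 ('C'): step: R->3, L=3; C->plug->C->R->A->L->G->refl->E->L'->D->R'->G->plug->G
Char 3 ('C'): step: R->4, L=3; C->plug->C->R->F->L->C->refl->A->L'->E->R'->H->plug->H
Char 4 ('A'): step: R->5, L=3; A->plug->A->R->G->L->F->refl->H->L'->B->R'->E->plug->E

E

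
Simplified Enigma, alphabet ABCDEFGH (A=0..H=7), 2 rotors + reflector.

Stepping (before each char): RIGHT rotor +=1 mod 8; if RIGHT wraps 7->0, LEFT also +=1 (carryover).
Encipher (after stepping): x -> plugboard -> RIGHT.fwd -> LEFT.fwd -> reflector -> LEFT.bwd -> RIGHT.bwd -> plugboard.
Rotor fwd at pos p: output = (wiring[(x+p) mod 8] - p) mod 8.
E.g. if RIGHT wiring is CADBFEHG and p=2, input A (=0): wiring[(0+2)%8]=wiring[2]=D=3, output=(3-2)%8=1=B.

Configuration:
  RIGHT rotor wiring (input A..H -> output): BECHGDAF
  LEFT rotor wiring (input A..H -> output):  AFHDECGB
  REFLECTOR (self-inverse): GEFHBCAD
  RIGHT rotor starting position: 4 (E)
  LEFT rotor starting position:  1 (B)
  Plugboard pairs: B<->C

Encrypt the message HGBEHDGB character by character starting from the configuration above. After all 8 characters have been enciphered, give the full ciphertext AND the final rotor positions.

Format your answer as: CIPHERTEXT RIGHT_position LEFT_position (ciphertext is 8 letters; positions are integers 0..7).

Answer: AECFEBAD 4 2

Derivation:
Char 1 ('H'): step: R->5, L=1; H->plug->H->R->B->L->G->refl->A->L'->G->R'->A->plug->A
Char 2 ('G'): step: R->6, L=1; G->plug->G->R->A->L->E->refl->B->L'->E->R'->E->plug->E
Char 3 ('B'): step: R->7, L=1; B->plug->C->R->F->L->F->refl->C->L'->C->R'->B->plug->C
Char 4 ('E'): step: R->0, L->2 (L advanced); E->plug->E->R->G->L->G->refl->A->L'->D->R'->F->plug->F
Char 5 ('H'): step: R->1, L=2; H->plug->H->R->A->L->F->refl->C->L'->C->R'->E->plug->E
Char 6 ('D'): step: R->2, L=2; D->plug->D->R->B->L->B->refl->E->L'->E->R'->C->plug->B
Char 7 ('G'): step: R->3, L=2; G->plug->G->R->B->L->B->refl->E->L'->E->R'->A->plug->A
Char 8 ('B'): step: R->4, L=2; B->plug->C->R->E->L->E->refl->B->L'->B->R'->D->plug->D
Final: ciphertext=AECFEBAD, RIGHT=4, LEFT=2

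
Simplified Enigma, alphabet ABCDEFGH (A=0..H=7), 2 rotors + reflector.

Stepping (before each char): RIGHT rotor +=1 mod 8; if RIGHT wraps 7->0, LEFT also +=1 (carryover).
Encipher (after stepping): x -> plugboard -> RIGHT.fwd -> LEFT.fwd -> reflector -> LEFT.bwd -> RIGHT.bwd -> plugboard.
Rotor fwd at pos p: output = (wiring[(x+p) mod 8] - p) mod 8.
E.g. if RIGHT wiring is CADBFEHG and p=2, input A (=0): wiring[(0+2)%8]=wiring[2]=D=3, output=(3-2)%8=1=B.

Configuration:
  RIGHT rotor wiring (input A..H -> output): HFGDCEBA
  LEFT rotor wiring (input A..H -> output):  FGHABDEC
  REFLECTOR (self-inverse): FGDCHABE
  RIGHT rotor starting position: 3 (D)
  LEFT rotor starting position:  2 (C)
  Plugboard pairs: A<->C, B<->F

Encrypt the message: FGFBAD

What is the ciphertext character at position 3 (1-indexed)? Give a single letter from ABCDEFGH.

Char 1 ('F'): step: R->4, L=2; F->plug->B->R->A->L->F->refl->A->L'->F->R'->C->plug->A
Char 2 ('G'): step: R->5, L=2; G->plug->G->R->G->L->D->refl->C->L'->E->R'->B->plug->F
Char 3 ('F'): step: R->6, L=2; F->plug->B->R->C->L->H->refl->E->L'->H->R'->D->plug->D

D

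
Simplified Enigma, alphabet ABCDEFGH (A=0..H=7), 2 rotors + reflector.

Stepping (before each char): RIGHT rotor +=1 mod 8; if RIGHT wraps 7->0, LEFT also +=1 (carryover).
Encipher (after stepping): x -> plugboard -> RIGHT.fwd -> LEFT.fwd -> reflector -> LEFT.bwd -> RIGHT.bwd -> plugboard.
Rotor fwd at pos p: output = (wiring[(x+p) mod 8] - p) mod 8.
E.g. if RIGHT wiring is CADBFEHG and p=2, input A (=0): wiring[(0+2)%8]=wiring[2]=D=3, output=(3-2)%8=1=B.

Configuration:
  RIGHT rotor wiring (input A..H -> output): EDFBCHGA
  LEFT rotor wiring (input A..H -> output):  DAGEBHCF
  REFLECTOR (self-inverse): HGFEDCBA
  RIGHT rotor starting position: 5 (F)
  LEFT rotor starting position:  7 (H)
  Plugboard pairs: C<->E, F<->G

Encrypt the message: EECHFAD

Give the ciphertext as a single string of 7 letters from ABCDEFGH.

Answer: GBAECBE

Derivation:
Char 1 ('E'): step: R->6, L=7; E->plug->C->R->G->L->A->refl->H->L'->D->R'->F->plug->G
Char 2 ('E'): step: R->7, L=7; E->plug->C->R->E->L->F->refl->C->L'->F->R'->B->plug->B
Char 3 ('C'): step: R->0, L->0 (L advanced); C->plug->E->R->C->L->G->refl->B->L'->E->R'->A->plug->A
Char 4 ('H'): step: R->1, L=0; H->plug->H->R->D->L->E->refl->D->L'->A->R'->C->plug->E
Char 5 ('F'): step: R->2, L=0; F->plug->G->R->C->L->G->refl->B->L'->E->R'->E->plug->C
Char 6 ('A'): step: R->3, L=0; A->plug->A->R->G->L->C->refl->F->L'->H->R'->B->plug->B
Char 7 ('D'): step: R->4, L=0; D->plug->D->R->E->L->B->refl->G->L'->C->R'->C->plug->E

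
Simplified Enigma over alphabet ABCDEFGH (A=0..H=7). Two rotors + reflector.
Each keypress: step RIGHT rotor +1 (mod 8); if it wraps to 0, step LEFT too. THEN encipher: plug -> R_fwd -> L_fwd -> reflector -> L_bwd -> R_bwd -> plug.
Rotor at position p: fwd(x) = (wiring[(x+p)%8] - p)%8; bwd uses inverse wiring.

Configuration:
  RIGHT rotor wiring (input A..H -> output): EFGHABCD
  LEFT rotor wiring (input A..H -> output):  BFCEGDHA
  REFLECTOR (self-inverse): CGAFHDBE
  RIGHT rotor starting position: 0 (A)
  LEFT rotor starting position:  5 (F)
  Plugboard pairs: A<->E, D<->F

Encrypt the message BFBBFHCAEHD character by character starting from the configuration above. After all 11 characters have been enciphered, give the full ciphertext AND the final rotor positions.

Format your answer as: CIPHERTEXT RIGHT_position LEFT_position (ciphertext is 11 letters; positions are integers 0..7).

Char 1 ('B'): step: R->1, L=5; B->plug->B->R->F->L->F->refl->D->L'->C->R'->G->plug->G
Char 2 ('F'): step: R->2, L=5; F->plug->D->R->H->L->B->refl->G->L'->A->R'->E->plug->A
Char 3 ('B'): step: R->3, L=5; B->plug->B->R->F->L->F->refl->D->L'->C->R'->G->plug->G
Char 4 ('B'): step: R->4, L=5; B->plug->B->R->F->L->F->refl->D->L'->C->R'->G->plug->G
Char 5 ('F'): step: R->5, L=5; F->plug->D->R->H->L->B->refl->G->L'->A->R'->E->plug->A
Char 6 ('H'): step: R->6, L=5; H->plug->H->R->D->L->E->refl->H->L'->G->R'->C->plug->C
Char 7 ('C'): step: R->7, L=5; C->plug->C->R->G->L->H->refl->E->L'->D->R'->H->plug->H
Char 8 ('A'): step: R->0, L->6 (L advanced); A->plug->E->R->A->L->B->refl->G->L'->F->R'->B->plug->B
Char 9 ('E'): step: R->1, L=6; E->plug->A->R->E->L->E->refl->H->L'->D->R'->H->plug->H
Char 10 ('H'): step: R->2, L=6; H->plug->H->R->D->L->H->refl->E->L'->E->R'->A->plug->E
Char 11 ('D'): step: R->3, L=6; D->plug->F->R->B->L->C->refl->A->L'->G->R'->C->plug->C
Final: ciphertext=GAGGACHBHEC, RIGHT=3, LEFT=6

Answer: GAGGACHBHEC 3 6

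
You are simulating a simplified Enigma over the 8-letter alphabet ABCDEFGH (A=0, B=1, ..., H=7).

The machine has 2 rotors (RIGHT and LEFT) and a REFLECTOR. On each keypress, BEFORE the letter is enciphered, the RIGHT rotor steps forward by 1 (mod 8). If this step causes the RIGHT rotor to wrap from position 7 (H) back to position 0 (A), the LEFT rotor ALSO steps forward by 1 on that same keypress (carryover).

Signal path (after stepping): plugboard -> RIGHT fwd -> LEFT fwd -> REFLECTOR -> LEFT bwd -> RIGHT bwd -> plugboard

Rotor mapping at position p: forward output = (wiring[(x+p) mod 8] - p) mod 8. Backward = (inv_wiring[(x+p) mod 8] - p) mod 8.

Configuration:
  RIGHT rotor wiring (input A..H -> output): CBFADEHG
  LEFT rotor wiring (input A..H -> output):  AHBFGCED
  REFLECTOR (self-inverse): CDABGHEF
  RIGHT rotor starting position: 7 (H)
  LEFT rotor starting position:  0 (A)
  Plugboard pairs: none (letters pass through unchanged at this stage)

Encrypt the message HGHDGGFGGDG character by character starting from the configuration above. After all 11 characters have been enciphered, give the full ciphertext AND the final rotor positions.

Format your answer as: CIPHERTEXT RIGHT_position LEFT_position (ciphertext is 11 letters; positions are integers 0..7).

Answer: BBAAEABFDFH 2 2

Derivation:
Char 1 ('H'): step: R->0, L->1 (L advanced); H->plug->H->R->G->L->C->refl->A->L'->B->R'->B->plug->B
Char 2 ('G'): step: R->1, L=1; G->plug->G->R->F->L->D->refl->B->L'->E->R'->B->plug->B
Char 3 ('H'): step: R->2, L=1; H->plug->H->R->H->L->H->refl->F->L'->D->R'->A->plug->A
Char 4 ('D'): step: R->3, L=1; D->plug->D->R->E->L->B->refl->D->L'->F->R'->A->plug->A
Char 5 ('G'): step: R->4, L=1; G->plug->G->R->B->L->A->refl->C->L'->G->R'->E->plug->E
Char 6 ('G'): step: R->5, L=1; G->plug->G->R->D->L->F->refl->H->L'->H->R'->A->plug->A
Char 7 ('F'): step: R->6, L=1; F->plug->F->R->C->L->E->refl->G->L'->A->R'->B->plug->B
Char 8 ('G'): step: R->7, L=1; G->plug->G->R->F->L->D->refl->B->L'->E->R'->F->plug->F
Char 9 ('G'): step: R->0, L->2 (L advanced); G->plug->G->R->H->L->F->refl->H->L'->A->R'->D->plug->D
Char 10 ('D'): step: R->1, L=2; D->plug->D->R->C->L->E->refl->G->L'->G->R'->F->plug->F
Char 11 ('G'): step: R->2, L=2; G->plug->G->R->A->L->H->refl->F->L'->H->R'->H->plug->H
Final: ciphertext=BBAAEABFDFH, RIGHT=2, LEFT=2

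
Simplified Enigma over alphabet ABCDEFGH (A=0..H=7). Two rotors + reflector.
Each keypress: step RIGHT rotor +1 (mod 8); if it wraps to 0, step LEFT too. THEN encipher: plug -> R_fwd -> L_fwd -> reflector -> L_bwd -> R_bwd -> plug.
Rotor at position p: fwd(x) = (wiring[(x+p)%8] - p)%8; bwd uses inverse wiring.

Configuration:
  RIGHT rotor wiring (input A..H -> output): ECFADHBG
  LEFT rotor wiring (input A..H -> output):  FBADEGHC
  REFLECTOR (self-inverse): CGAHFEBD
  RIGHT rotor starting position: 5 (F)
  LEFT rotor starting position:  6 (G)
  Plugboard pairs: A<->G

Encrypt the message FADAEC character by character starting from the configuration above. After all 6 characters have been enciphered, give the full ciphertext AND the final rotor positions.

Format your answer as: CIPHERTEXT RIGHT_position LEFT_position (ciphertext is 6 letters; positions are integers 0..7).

Char 1 ('F'): step: R->6, L=6; F->plug->F->R->C->L->H->refl->D->L'->D->R'->A->plug->G
Char 2 ('A'): step: R->7, L=6; A->plug->G->R->A->L->B->refl->G->L'->G->R'->D->plug->D
Char 3 ('D'): step: R->0, L->7 (L advanced); D->plug->D->R->A->L->D->refl->H->L'->G->R'->H->plug->H
Char 4 ('A'): step: R->1, L=7; A->plug->G->R->F->L->F->refl->E->L'->E->R'->B->plug->B
Char 5 ('E'): step: R->2, L=7; E->plug->E->R->H->L->A->refl->C->L'->C->R'->G->plug->A
Char 6 ('C'): step: R->3, L=7; C->plug->C->R->E->L->E->refl->F->L'->F->R'->A->plug->G
Final: ciphertext=GDHBAG, RIGHT=3, LEFT=7

Answer: GDHBAG 3 7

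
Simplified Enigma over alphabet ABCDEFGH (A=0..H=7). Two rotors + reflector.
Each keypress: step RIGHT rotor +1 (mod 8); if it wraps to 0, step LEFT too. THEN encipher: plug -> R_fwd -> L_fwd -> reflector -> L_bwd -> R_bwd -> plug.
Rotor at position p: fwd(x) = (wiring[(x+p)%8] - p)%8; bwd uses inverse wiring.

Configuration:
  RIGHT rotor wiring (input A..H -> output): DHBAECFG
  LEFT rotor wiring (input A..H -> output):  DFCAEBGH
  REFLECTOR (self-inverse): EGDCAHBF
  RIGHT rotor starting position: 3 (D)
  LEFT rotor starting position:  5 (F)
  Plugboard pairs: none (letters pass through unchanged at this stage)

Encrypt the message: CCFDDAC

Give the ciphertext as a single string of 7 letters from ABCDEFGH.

Answer: FGGHEEE

Derivation:
Char 1 ('C'): step: R->4, L=5; C->plug->C->R->B->L->B->refl->G->L'->D->R'->F->plug->F
Char 2 ('C'): step: R->5, L=5; C->plug->C->R->B->L->B->refl->G->L'->D->R'->G->plug->G
Char 3 ('F'): step: R->6, L=5; F->plug->F->R->C->L->C->refl->D->L'->G->R'->G->plug->G
Char 4 ('D'): step: R->7, L=5; D->plug->D->R->C->L->C->refl->D->L'->G->R'->H->plug->H
Char 5 ('D'): step: R->0, L->6 (L advanced); D->plug->D->R->A->L->A->refl->E->L'->E->R'->E->plug->E
Char 6 ('A'): step: R->1, L=6; A->plug->A->R->G->L->G->refl->B->L'->B->R'->E->plug->E
Char 7 ('C'): step: R->2, L=6; C->plug->C->R->C->L->F->refl->H->L'->D->R'->E->plug->E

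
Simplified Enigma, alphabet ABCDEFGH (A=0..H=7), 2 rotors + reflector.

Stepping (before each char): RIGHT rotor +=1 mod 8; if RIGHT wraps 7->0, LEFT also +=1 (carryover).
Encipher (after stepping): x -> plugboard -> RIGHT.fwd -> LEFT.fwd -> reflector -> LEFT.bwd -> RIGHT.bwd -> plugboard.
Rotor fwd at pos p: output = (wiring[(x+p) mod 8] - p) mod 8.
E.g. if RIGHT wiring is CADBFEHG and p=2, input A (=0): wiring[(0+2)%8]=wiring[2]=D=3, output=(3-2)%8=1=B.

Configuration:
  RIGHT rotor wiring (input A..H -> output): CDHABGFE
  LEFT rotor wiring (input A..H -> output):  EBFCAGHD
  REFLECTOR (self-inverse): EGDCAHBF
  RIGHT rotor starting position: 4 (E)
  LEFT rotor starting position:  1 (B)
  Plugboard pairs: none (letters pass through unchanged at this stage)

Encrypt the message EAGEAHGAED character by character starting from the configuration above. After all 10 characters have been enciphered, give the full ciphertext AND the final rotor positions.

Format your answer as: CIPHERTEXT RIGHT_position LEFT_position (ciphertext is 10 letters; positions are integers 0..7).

Answer: CBHBEEBBBF 6 2

Derivation:
Char 1 ('E'): step: R->5, L=1; E->plug->E->R->G->L->C->refl->D->L'->H->R'->C->plug->C
Char 2 ('A'): step: R->6, L=1; A->plug->A->R->H->L->D->refl->C->L'->G->R'->B->plug->B
Char 3 ('G'): step: R->7, L=1; G->plug->G->R->H->L->D->refl->C->L'->G->R'->H->plug->H
Char 4 ('E'): step: R->0, L->2 (L advanced); E->plug->E->R->B->L->A->refl->E->L'->D->R'->B->plug->B
Char 5 ('A'): step: R->1, L=2; A->plug->A->R->C->L->G->refl->B->L'->F->R'->E->plug->E
Char 6 ('H'): step: R->2, L=2; H->plug->H->R->B->L->A->refl->E->L'->D->R'->E->plug->E
Char 7 ('G'): step: R->3, L=2; G->plug->G->R->A->L->D->refl->C->L'->G->R'->B->plug->B
Char 8 ('A'): step: R->4, L=2; A->plug->A->R->F->L->B->refl->G->L'->C->R'->B->plug->B
Char 9 ('E'): step: R->5, L=2; E->plug->E->R->G->L->C->refl->D->L'->A->R'->B->plug->B
Char 10 ('D'): step: R->6, L=2; D->plug->D->R->F->L->B->refl->G->L'->C->R'->F->plug->F
Final: ciphertext=CBHBEEBBBF, RIGHT=6, LEFT=2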